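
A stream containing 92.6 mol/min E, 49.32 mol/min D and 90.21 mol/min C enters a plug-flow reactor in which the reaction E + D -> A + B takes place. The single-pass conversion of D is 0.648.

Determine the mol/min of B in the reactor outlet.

D reacted = 0.648 × 49.32 = 31.96 mol/min; ν_D = −1, so ξ = 31.96/1 = 31.96 mol/min.
Outlet amounts (n = n₀ + ν ξ):
  E: 92.6 − 1(31.96) = 60.64
  D: 49.32 − 1(31.96) = 17.36
  A: 0 + 1(31.96) = 31.96
  B: 0 + 1(31.96) = 31.96
  C: 90.21 (inert)

32 mol/min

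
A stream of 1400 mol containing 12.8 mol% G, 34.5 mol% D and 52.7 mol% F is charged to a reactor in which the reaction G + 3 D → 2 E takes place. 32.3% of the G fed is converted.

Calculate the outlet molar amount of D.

309 mol

G reacted = 0.323 × 179.2 = 57.88 mol; ν_G = −1, so ξ = 57.88/1 = 57.88 mol.
Outlet amounts (n = n₀ + ν ξ):
  G: 179.2 − 1(57.88) = 121.3
  D: 483 − 3(57.88) = 309.4
  E: 0 + 2(57.88) = 115.8
  F: 737.8 (inert)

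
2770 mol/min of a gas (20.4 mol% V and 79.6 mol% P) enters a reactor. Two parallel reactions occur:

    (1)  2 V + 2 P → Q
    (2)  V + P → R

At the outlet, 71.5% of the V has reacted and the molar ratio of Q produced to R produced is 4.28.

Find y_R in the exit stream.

0.0193

Conversion of V: V consumed = 0.715 × 565.1 = 404 mol/min = 2ξ₁ + 1ξ₂.
Selectivity: 1ξ₁ / (1ξ₂) = 4.28 → ξ₁ = 4.28 ξ₂.
Substitute: (2·4.28 + 1) ξ₂ = 404 → ξ₂ = 42.26 mol/min, ξ₁ = 180.9 mol/min.
Outlet amounts (n = n₀ + Σ ν·ξ):
  V: 565.1 − 2(180.9) − 1(42.26) = 161
  P: 2205 − 2(180.9) − 1(42.26) = 1801
  Q: 0 + 1(180.9) = 180.9
  R: 0 + 1(42.26) = 42.26
Total out = 2185 mol/min; y_R = 42.26 / 2185 = 0.01934.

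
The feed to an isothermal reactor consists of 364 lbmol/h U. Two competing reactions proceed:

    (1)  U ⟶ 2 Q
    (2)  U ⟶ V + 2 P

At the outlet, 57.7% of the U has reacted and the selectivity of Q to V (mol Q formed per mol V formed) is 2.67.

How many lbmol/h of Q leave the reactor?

Conversion of U: U consumed = 0.577 × 364 = 210 lbmol/h = 1ξ₁ + 1ξ₂.
Selectivity: 2ξ₁ / (1ξ₂) = 2.67 → ξ₁ = 1.335 ξ₂.
Substitute: (1·1.335 + 1) ξ₂ = 210 → ξ₂ = 89.95 lbmol/h, ξ₁ = 120.1 lbmol/h.
Outlet amounts (n = n₀ + Σ ν·ξ):
  U: 364 − 1(120.1) − 1(89.95) = 154
  Q: 0 + 2(120.1) = 240.2
  V: 0 + 1(89.95) = 89.95
  P: 0 + 2(89.95) = 179.9

240 lbmol/h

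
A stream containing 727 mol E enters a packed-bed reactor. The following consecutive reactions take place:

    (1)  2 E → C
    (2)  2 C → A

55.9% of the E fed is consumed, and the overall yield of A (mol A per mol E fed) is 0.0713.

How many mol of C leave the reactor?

99.5 mol

Conversion of E: E consumed = 2ξ₁ = 0.559 × 727 → ξ₁ = 203.2 mol.
Yield of A: 1ξ₂ / 727 = 0.0713 → ξ₂ = 51.84 mol.
Outlet amounts (n = n₀ + Σ ν·ξ):
  E: 727 − 2(203.2) = 320.6
  C: 0 + 1(203.2) − 2(51.84) = 99.53
  A: 0 + 1(51.84) = 51.84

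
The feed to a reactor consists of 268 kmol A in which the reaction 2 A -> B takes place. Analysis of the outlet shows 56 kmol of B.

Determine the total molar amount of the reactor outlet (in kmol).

For B: n = n₀ + 1ξ → 56 = 0 + 1ξ, giving ξ = 56 kmol.
Outlet amounts (n = n₀ + ν ξ):
  A: 268 − 2(56) = 156
  B: 0 + 1(56) = 56
Total out = 156 + 56 = 212 kmol.

212 kmol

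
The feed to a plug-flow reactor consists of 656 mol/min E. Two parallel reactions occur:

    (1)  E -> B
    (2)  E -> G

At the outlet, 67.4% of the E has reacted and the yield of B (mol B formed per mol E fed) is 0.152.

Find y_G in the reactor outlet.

Yield of B: 1ξ₁ / 656 = 0.152 → ξ₁ = 99.71 mol/min.
Conversion of E: 1ξ₁ + 1ξ₂ = 0.674 × 656 = 442.1 → ξ₂ = 342.4 mol/min.
Outlet amounts (n = n₀ + Σ ν·ξ):
  E: 656 − 1(99.71) − 1(342.4) = 213.9
  B: 0 + 1(99.71) = 99.71
  G: 0 + 1(342.4) = 342.4
Total out = 656 mol/min; y_G = 342.4 / 656 = 0.522.

0.522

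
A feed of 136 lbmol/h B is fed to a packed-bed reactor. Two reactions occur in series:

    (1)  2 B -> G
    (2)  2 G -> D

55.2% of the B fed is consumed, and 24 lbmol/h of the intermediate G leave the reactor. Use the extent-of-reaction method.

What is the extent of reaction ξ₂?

Conversion of B: B consumed = 2ξ₁ = 0.552 × 136 → ξ₁ = 37.54 lbmol/h.
G balance: n_G = 0 + 1ξ₁ − 2ξ₂ = 24 → ξ₂ = (1·37.54 − 24)/2 = 6.768 lbmol/h.
Outlet amounts (n = n₀ + Σ ν·ξ):
  B: 136 − 2(37.54) = 60.93
  G: 0 + 1(37.54) − 2(6.768) = 24
  D: 0 + 1(6.768) = 6.768

ξ₂ = 6.77 lbmol/h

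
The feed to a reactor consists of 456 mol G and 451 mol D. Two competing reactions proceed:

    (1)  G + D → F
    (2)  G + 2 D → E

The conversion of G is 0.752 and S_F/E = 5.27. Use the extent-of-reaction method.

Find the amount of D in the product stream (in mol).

53.4 mol

Conversion of G: G consumed = 0.752 × 456 = 342.9 mol = 1ξ₁ + 1ξ₂.
Selectivity: 1ξ₁ / (1ξ₂) = 5.27 → ξ₁ = 5.27 ξ₂.
Substitute: (1·5.27 + 1) ξ₂ = 342.9 → ξ₂ = 54.69 mol, ξ₁ = 288.2 mol.
Outlet amounts (n = n₀ + Σ ν·ξ):
  G: 456 − 1(288.2) − 1(54.69) = 113.1
  D: 451 − 1(288.2) − 2(54.69) = 53.4
  F: 0 + 1(288.2) = 288.2
  E: 0 + 1(54.69) = 54.69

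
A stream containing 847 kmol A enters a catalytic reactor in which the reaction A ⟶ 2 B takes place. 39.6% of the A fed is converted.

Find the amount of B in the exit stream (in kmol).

A reacted = 0.396 × 847 = 335.4 kmol; ν_A = −1, so ξ = 335.4/1 = 335.4 kmol.
Outlet amounts (n = n₀ + ν ξ):
  A: 847 − 1(335.4) = 511.6
  B: 0 + 2(335.4) = 670.8

671 kmol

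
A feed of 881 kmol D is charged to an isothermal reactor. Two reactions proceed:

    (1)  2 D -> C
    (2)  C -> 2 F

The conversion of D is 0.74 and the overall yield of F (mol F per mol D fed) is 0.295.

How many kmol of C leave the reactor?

Conversion of D: D consumed = 2ξ₁ = 0.74 × 881 → ξ₁ = 326 kmol.
Yield of F: 2ξ₂ / 881 = 0.295 → ξ₂ = 129.9 kmol.
Outlet amounts (n = n₀ + Σ ν·ξ):
  D: 881 − 2(326) = 229.1
  C: 0 + 1(326) − 1(129.9) = 196
  F: 0 + 2(129.9) = 259.9

196 kmol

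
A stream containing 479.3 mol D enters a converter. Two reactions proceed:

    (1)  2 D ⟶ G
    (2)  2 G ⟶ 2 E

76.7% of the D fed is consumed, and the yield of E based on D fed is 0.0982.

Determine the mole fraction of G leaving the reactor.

0.463

Conversion of D: D consumed = 2ξ₁ = 0.767 × 479.3 → ξ₁ = 183.8 mol.
Yield of E: 2ξ₂ / 479.3 = 0.0982 → ξ₂ = 23.53 mol.
Outlet amounts (n = n₀ + Σ ν·ξ):
  D: 479.3 − 2(183.8) = 111.7
  G: 0 + 1(183.8) − 2(23.53) = 136.7
  E: 0 + 2(23.53) = 47.07
Total out = 295.5 mol; y_G = 136.7 / 295.5 = 0.4628.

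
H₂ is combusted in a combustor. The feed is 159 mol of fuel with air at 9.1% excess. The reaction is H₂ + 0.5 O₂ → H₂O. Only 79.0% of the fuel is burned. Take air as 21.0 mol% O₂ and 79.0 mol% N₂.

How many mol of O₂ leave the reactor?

23.9 mol

Stoichiometric O₂ = 0.5 × 159 = 79.5 mol; O₂ fed = 79.5 × 1.091 = 86.73 mol.
N₂ fed = 86.73 × 79/21 = 326.3 mol.
Fuel reacted = 0.79 × 159 → ξ = 125.6 mol.
Outlet (n = n₀ + ν ξ):
  H₂: 159 − 1(125.6) = 33.39
  O₂: 86.73 − 0.5(125.6) = 23.93
  N₂: 326.3 (inert)
  H₂O: 0 + 1(125.6) = 125.6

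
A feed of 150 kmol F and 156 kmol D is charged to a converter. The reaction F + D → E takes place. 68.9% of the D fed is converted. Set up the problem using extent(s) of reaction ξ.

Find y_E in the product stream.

D reacted = 0.689 × 156 = 107.5 kmol; ν_D = −1, so ξ = 107.5/1 = 107.5 kmol.
Outlet amounts (n = n₀ + ν ξ):
  F: 150 − 1(107.5) = 42.52
  D: 156 − 1(107.5) = 48.52
  E: 0 + 1(107.5) = 107.5
Total out = 198.5 kmol; y_E = 107.5 / 198.5 = 0.5414.

0.541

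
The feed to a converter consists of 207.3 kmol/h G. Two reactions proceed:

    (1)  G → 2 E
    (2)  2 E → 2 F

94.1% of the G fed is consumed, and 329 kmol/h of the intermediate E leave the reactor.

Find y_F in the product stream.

Conversion of G: G consumed = 1ξ₁ = 0.941 × 207.3 → ξ₁ = 195.1 kmol/h.
E balance: n_E = 0 + 2ξ₁ − 2ξ₂ = 329 → ξ₂ = (2·195.1 − 329)/2 = 30.57 kmol/h.
Outlet amounts (n = n₀ + Σ ν·ξ):
  G: 207.3 − 1(195.1) = 12.23
  E: 0 + 2(195.1) − 2(30.57) = 329
  F: 0 + 2(30.57) = 61.14
Total out = 402.4 kmol/h; y_F = 61.14 / 402.4 = 0.1519.

0.152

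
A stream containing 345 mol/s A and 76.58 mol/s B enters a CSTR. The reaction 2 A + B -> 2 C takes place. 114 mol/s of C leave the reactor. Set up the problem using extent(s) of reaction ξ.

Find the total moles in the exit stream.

365 mol/s

For C: n = n₀ + 2ξ → 114 = 0 + 2ξ, giving ξ = 57 mol/s.
Outlet amounts (n = n₀ + ν ξ):
  A: 345 − 2(57) = 231
  B: 76.58 − 1(57) = 19.58
  C: 0 + 2(57) = 114
Total out = 231 + 19.58 + 114 = 364.6 mol/s.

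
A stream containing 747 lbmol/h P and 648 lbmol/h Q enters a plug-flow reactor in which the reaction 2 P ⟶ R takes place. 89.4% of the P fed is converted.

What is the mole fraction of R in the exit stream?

P reacted = 0.894 × 747 = 667.8 lbmol/h; ν_P = −2, so ξ = 667.8/2 = 333.9 lbmol/h.
Outlet amounts (n = n₀ + ν ξ):
  P: 747 − 2(333.9) = 79.18
  R: 0 + 1(333.9) = 333.9
  Q: 648 (inert)
Total out = 1061 lbmol/h; y_R = 333.9 / 1061 = 0.3147.

0.315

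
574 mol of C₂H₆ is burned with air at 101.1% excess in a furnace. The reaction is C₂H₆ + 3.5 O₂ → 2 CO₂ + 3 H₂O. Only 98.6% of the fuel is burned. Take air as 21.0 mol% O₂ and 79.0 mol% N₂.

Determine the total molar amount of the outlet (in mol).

Stoichiometric O₂ = 3.5 × 574 = 2009 mol; O₂ fed = 2009 × 2.011 = 4040 mol.
N₂ fed = 4040 × 79/21 = 15200 mol.
Fuel reacted = 0.986 × 574 → ξ = 566 mol.
Outlet (n = n₀ + ν ξ):
  C₂H₆: 574 − 1(566) = 8.036
  O₂: 4040 − 3.5(566) = 2059
  N₂: 15200 (inert)
  CO₂: 0 + 2(566) = 1132
  H₂O: 0 + 3(566) = 1698
Total out = 8.036 + 2059 + 15200 + 1132 + 1698 = 20100 mol.

20100 mol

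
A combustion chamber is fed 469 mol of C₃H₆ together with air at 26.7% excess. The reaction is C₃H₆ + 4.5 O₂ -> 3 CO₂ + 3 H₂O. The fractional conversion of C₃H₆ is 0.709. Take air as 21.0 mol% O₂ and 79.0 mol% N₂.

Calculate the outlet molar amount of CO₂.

Stoichiometric O₂ = 4.5 × 469 = 2110 mol; O₂ fed = 2110 × 1.267 = 2674 mol.
N₂ fed = 2674 × 79/21 = 10060 mol.
Fuel reacted = 0.709 × 469 → ξ = 332.5 mol.
Outlet (n = n₀ + ν ξ):
  C₃H₆: 469 − 1(332.5) = 136.5
  O₂: 2674 − 4.5(332.5) = 1178
  N₂: 10060 (inert)
  CO₂: 0 + 3(332.5) = 997.6
  H₂O: 0 + 3(332.5) = 997.6

998 mol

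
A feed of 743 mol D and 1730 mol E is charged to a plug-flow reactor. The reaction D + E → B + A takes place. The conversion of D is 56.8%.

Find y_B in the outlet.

D reacted = 0.568 × 743 = 422 mol; ν_D = −1, so ξ = 422/1 = 422 mol.
Outlet amounts (n = n₀ + ν ξ):
  D: 743 − 1(422) = 321
  E: 1730 − 1(422) = 1308
  B: 0 + 1(422) = 422
  A: 0 + 1(422) = 422
Total out = 2473 mol; y_B = 422 / 2473 = 0.1707.

0.171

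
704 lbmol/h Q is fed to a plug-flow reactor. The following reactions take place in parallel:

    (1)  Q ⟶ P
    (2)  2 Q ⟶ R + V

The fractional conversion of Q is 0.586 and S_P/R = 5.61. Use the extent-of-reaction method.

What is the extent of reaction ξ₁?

Conversion of Q: Q consumed = 0.586 × 704 = 412.5 lbmol/h = 1ξ₁ + 2ξ₂.
Selectivity: 1ξ₁ / (1ξ₂) = 5.61 → ξ₁ = 5.61 ξ₂.
Substitute: (1·5.61 + 2) ξ₂ = 412.5 → ξ₂ = 54.21 lbmol/h, ξ₁ = 304.1 lbmol/h.
Outlet amounts (n = n₀ + Σ ν·ξ):
  Q: 704 − 1(304.1) − 2(54.21) = 291.5
  P: 0 + 1(304.1) = 304.1
  R: 0 + 1(54.21) = 54.21
  V: 0 + 1(54.21) = 54.21

ξ₁ = 304 lbmol/h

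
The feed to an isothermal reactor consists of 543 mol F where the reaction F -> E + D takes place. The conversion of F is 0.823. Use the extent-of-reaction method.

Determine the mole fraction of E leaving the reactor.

F reacted = 0.823 × 543 = 446.9 mol; ν_F = −1, so ξ = 446.9/1 = 446.9 mol.
Outlet amounts (n = n₀ + ν ξ):
  F: 543 − 1(446.9) = 96.11
  E: 0 + 1(446.9) = 446.9
  D: 0 + 1(446.9) = 446.9
Total out = 989.9 mol; y_E = 446.9 / 989.9 = 0.4515.

0.451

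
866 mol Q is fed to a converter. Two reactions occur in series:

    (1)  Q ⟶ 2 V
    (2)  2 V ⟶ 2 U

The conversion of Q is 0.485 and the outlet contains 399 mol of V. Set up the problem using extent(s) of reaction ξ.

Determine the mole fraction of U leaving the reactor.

Conversion of Q: Q consumed = 1ξ₁ = 0.485 × 866 → ξ₁ = 420 mol.
V balance: n_V = 0 + 2ξ₁ − 2ξ₂ = 399 → ξ₂ = (2·420 − 399)/2 = 220.5 mol.
Outlet amounts (n = n₀ + Σ ν·ξ):
  Q: 866 − 1(420) = 446
  V: 0 + 2(420) − 2(220.5) = 399
  U: 0 + 2(220.5) = 441
Total out = 1286 mol; y_U = 441 / 1286 = 0.3429.

0.343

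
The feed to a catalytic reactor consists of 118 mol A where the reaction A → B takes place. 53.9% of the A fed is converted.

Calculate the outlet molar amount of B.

63.6 mol

A reacted = 0.539 × 118 = 63.6 mol; ν_A = −1, so ξ = 63.6/1 = 63.6 mol.
Outlet amounts (n = n₀ + ν ξ):
  A: 118 − 1(63.6) = 54.4
  B: 0 + 1(63.6) = 63.6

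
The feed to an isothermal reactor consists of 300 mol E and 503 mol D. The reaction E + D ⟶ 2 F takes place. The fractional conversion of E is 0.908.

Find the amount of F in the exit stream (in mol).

545 mol

E reacted = 0.908 × 300 = 272.4 mol; ν_E = −1, so ξ = 272.4/1 = 272.4 mol.
Outlet amounts (n = n₀ + ν ξ):
  E: 300 − 1(272.4) = 27.6
  D: 503 − 1(272.4) = 230.6
  F: 0 + 2(272.4) = 544.8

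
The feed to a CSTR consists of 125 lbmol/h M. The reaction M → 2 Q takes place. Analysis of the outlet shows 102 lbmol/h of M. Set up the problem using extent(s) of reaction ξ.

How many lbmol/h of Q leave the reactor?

For M: n = n₀ − 1ξ → 102 = 125 − 1ξ, giving ξ = 23 lbmol/h.
Outlet amounts (n = n₀ + ν ξ):
  M: 125 − 1(23) = 102
  Q: 0 + 2(23) = 46

46 lbmol/h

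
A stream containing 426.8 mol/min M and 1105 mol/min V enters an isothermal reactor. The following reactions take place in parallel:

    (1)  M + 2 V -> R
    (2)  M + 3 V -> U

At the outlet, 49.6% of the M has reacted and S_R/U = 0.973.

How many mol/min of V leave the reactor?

574 mol/min

Conversion of M: M consumed = 0.496 × 426.8 = 211.7 mol/min = 1ξ₁ + 1ξ₂.
Selectivity: 1ξ₁ / (1ξ₂) = 0.973 → ξ₁ = 0.973 ξ₂.
Substitute: (1·0.973 + 1) ξ₂ = 211.7 → ξ₂ = 107.3 mol/min, ξ₁ = 104.4 mol/min.
Outlet amounts (n = n₀ + Σ ν·ξ):
  M: 426.8 − 1(104.4) − 1(107.3) = 215.1
  V: 1105 − 2(104.4) − 3(107.3) = 574.3
  R: 0 + 1(104.4) = 104.4
  U: 0 + 1(107.3) = 107.3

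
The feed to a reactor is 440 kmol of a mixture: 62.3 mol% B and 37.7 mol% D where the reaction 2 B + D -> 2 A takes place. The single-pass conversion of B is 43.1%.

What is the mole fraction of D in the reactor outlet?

0.28

B reacted = 0.431 × 274.1 = 118.1 kmol; ν_B = −2, so ξ = 118.1/2 = 59.07 kmol.
Outlet amounts (n = n₀ + ν ξ):
  B: 274.1 − 2(59.07) = 156
  D: 165.9 − 1(59.07) = 106.8
  A: 0 + 2(59.07) = 118.1
Total out = 380.9 kmol; y_D = 106.8 / 380.9 = 0.2804.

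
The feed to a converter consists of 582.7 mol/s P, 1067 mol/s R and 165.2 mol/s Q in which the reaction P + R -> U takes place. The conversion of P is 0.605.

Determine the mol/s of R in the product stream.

P reacted = 0.605 × 582.7 = 352.5 mol/s; ν_P = −1, so ξ = 352.5/1 = 352.5 mol/s.
Outlet amounts (n = n₀ + ν ξ):
  P: 582.7 − 1(352.5) = 230.2
  R: 1067 − 1(352.5) = 714.5
  U: 0 + 1(352.5) = 352.5
  Q: 165.2 (inert)

714 mol/s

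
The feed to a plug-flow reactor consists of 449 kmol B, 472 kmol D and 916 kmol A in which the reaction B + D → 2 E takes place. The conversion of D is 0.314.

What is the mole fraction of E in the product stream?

D reacted = 0.314 × 472 = 148.2 kmol; ν_D = −1, so ξ = 148.2/1 = 148.2 kmol.
Outlet amounts (n = n₀ + ν ξ):
  B: 449 − 1(148.2) = 300.8
  D: 472 − 1(148.2) = 323.8
  E: 0 + 2(148.2) = 296.4
  A: 916 (inert)
Total out = 1837 kmol; y_E = 296.4 / 1837 = 0.1614.

0.161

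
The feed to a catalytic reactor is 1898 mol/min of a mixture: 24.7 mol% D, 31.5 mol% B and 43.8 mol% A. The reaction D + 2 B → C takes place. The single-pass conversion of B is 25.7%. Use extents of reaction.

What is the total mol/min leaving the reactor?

B reacted = 0.257 × 597.9 = 153.7 mol/min; ν_B = −2, so ξ = 153.7/2 = 76.83 mol/min.
Outlet amounts (n = n₀ + ν ξ):
  D: 468.8 − 1(76.83) = 392
  B: 597.9 − 2(76.83) = 444.2
  C: 0 + 1(76.83) = 76.83
  A: 831.3 (inert)
Total out = 392 + 444.2 + 76.83 + 831.3 = 1744 mol/min.

1740 mol/min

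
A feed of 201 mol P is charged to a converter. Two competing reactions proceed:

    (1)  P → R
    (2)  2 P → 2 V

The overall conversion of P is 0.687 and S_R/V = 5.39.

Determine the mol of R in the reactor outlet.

Conversion of P: P consumed = 0.687 × 201 = 138.1 mol = 1ξ₁ + 2ξ₂.
Selectivity: 1ξ₁ / (2ξ₂) = 5.39 → ξ₁ = 10.78 ξ₂.
Substitute: (1·10.78 + 2) ξ₂ = 138.1 → ξ₂ = 10.8 mol, ξ₁ = 116.5 mol.
Outlet amounts (n = n₀ + Σ ν·ξ):
  P: 201 − 1(116.5) − 2(10.8) = 62.91
  R: 0 + 1(116.5) = 116.5
  V: 0 + 2(10.8) = 21.61

116 mol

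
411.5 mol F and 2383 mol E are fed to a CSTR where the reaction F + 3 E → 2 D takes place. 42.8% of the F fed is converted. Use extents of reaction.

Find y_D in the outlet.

0.144

F reacted = 0.428 × 411.5 = 176.1 mol; ν_F = −1, so ξ = 176.1/1 = 176.1 mol.
Outlet amounts (n = n₀ + ν ξ):
  F: 411.5 − 1(176.1) = 235.4
  E: 2383 − 3(176.1) = 1855
  D: 0 + 2(176.1) = 352.2
Total out = 2442 mol; y_D = 352.2 / 2442 = 0.1442.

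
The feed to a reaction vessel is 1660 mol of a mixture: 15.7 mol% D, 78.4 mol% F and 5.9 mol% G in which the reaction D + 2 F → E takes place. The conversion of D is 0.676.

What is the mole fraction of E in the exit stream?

D reacted = 0.676 × 260.6 = 176.2 mol; ν_D = −1, so ξ = 176.2/1 = 176.2 mol.
Outlet amounts (n = n₀ + ν ξ):
  D: 260.6 − 1(176.2) = 84.44
  F: 1301 − 2(176.2) = 949.1
  E: 0 + 1(176.2) = 176.2
  G: 97.94 (inert)
Total out = 1308 mol; y_E = 176.2 / 1308 = 0.1347.

0.135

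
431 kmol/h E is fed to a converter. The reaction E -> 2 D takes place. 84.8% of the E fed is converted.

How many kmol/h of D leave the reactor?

731 kmol/h

E reacted = 0.848 × 431 = 365.5 kmol/h; ν_E = −1, so ξ = 365.5/1 = 365.5 kmol/h.
Outlet amounts (n = n₀ + ν ξ):
  E: 431 − 1(365.5) = 65.51
  D: 0 + 2(365.5) = 731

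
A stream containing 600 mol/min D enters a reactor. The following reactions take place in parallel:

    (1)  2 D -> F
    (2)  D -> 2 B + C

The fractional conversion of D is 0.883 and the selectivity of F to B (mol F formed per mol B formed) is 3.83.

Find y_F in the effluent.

Conversion of D: D consumed = 0.883 × 600 = 529.8 mol/min = 2ξ₁ + 1ξ₂.
Selectivity: 1ξ₁ / (2ξ₂) = 3.83 → ξ₁ = 7.66 ξ₂.
Substitute: (2·7.66 + 1) ξ₂ = 529.8 → ξ₂ = 32.46 mol/min, ξ₁ = 248.7 mol/min.
Outlet amounts (n = n₀ + Σ ν·ξ):
  D: 600 − 2(248.7) − 1(32.46) = 70.2
  F: 0 + 1(248.7) = 248.7
  B: 0 + 2(32.46) = 64.93
  C: 0 + 1(32.46) = 32.46
Total out = 416.3 mol/min; y_F = 248.7 / 416.3 = 0.5974.

0.597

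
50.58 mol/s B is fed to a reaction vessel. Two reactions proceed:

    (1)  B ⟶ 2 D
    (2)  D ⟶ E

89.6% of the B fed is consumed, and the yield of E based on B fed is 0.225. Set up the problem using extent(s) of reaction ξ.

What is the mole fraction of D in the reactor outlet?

0.826

Conversion of B: B consumed = 1ξ₁ = 0.896 × 50.58 → ξ₁ = 45.32 mol/s.
Yield of E: 1ξ₂ / 50.58 = 0.225 → ξ₂ = 11.38 mol/s.
Outlet amounts (n = n₀ + Σ ν·ξ):
  B: 50.58 − 1(45.32) = 5.26
  D: 0 + 2(45.32) − 1(11.38) = 79.26
  E: 0 + 1(11.38) = 11.38
Total out = 95.9 mol/s; y_D = 79.26 / 95.9 = 0.8265.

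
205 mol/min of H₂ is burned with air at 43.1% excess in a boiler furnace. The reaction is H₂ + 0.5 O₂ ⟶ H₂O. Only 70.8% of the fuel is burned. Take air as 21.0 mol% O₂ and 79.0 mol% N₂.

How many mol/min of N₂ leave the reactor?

Stoichiometric O₂ = 0.5 × 205 = 102.5 mol/min; O₂ fed = 102.5 × 1.431 = 146.7 mol/min.
N₂ fed = 146.7 × 79/21 = 551.8 mol/min.
Fuel reacted = 0.708 × 205 → ξ = 145.1 mol/min.
Outlet (n = n₀ + ν ξ):
  H₂: 205 − 1(145.1) = 59.86
  O₂: 146.7 − 0.5(145.1) = 74.11
  N₂: 551.8 (inert)
  H₂O: 0 + 1(145.1) = 145.1

552 mol/min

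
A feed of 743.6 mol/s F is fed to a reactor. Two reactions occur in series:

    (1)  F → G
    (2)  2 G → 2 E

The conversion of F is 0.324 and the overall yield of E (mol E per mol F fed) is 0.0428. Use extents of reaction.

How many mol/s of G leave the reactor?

209 mol/s

Conversion of F: F consumed = 1ξ₁ = 0.324 × 743.6 → ξ₁ = 240.9 mol/s.
Yield of E: 2ξ₂ / 743.6 = 0.0428 → ξ₂ = 15.91 mol/s.
Outlet amounts (n = n₀ + Σ ν·ξ):
  F: 743.6 − 1(240.9) = 502.7
  G: 0 + 1(240.9) − 2(15.91) = 209.1
  E: 0 + 2(15.91) = 31.83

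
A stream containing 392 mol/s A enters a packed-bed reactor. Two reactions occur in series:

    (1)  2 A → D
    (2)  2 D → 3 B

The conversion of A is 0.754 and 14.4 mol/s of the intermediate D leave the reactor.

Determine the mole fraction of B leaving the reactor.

0.644

Conversion of A: A consumed = 2ξ₁ = 0.754 × 392 → ξ₁ = 147.8 mol/s.
D balance: n_D = 0 + 1ξ₁ − 2ξ₂ = 14.4 → ξ₂ = (1·147.8 − 14.4)/2 = 66.69 mol/s.
Outlet amounts (n = n₀ + Σ ν·ξ):
  A: 392 − 2(147.8) = 96.43
  D: 0 + 1(147.8) − 2(66.69) = 14.4
  B: 0 + 3(66.69) = 200.1
Total out = 310.9 mol/s; y_B = 200.1 / 310.9 = 0.6435.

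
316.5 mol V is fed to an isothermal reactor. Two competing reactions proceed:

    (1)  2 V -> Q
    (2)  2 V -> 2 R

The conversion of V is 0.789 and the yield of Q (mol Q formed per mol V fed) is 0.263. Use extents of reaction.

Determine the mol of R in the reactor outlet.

Yield of Q: 1ξ₁ / 316.5 = 0.263 → ξ₁ = 83.24 mol.
Conversion of V: 2ξ₁ + 2ξ₂ = 0.789 × 316.5 = 249.7 → ξ₂ = 41.62 mol.
Outlet amounts (n = n₀ + Σ ν·ξ):
  V: 316.5 − 2(83.24) − 2(41.62) = 66.78
  Q: 0 + 1(83.24) = 83.24
  R: 0 + 2(41.62) = 83.24

83.2 mol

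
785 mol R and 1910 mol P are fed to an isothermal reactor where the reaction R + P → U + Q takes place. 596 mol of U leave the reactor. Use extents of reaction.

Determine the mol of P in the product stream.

For U: n = n₀ + 1ξ → 596 = 0 + 1ξ, giving ξ = 596 mol.
Outlet amounts (n = n₀ + ν ξ):
  R: 785 − 1(596) = 189
  P: 1910 − 1(596) = 1314
  U: 0 + 1(596) = 596
  Q: 0 + 1(596) = 596

1310 mol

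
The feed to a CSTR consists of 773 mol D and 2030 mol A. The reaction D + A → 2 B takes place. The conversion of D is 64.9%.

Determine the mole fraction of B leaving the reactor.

0.358

D reacted = 0.649 × 773 = 501.7 mol; ν_D = −1, so ξ = 501.7/1 = 501.7 mol.
Outlet amounts (n = n₀ + ν ξ):
  D: 773 − 1(501.7) = 271.3
  A: 2030 − 1(501.7) = 1528
  B: 0 + 2(501.7) = 1003
Total out = 2803 mol; y_B = 1003 / 2803 = 0.358.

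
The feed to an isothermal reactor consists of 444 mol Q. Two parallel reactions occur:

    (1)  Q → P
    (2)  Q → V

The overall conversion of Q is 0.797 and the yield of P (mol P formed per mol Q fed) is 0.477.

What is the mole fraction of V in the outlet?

Yield of P: 1ξ₁ / 444 = 0.477 → ξ₁ = 211.8 mol.
Conversion of Q: 1ξ₁ + 1ξ₂ = 0.797 × 444 = 353.9 → ξ₂ = 142.1 mol.
Outlet amounts (n = n₀ + Σ ν·ξ):
  Q: 444 − 1(211.8) − 1(142.1) = 90.13
  P: 0 + 1(211.8) = 211.8
  V: 0 + 1(142.1) = 142.1
Total out = 444 mol; y_V = 142.1 / 444 = 0.32.

0.32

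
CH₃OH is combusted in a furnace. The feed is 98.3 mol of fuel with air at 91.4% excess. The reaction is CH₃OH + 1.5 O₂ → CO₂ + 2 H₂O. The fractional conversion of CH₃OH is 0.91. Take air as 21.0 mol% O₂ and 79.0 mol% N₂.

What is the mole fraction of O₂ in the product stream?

0.0996

Stoichiometric O₂ = 1.5 × 98.3 = 147.4 mol; O₂ fed = 147.4 × 1.914 = 282.2 mol.
N₂ fed = 282.2 × 79/21 = 1062 mol.
Fuel reacted = 0.91 × 98.3 → ξ = 89.45 mol.
Outlet (n = n₀ + ν ξ):
  CH₃OH: 98.3 − 1(89.45) = 8.847
  O₂: 282.2 − 1.5(89.45) = 148
  N₂: 1062 (inert)
  CO₂: 0 + 1(89.45) = 89.45
  H₂O: 0 + 2(89.45) = 178.9
Total out = 1487 mol; y_O₂ = 148 / 1487 = 0.09956.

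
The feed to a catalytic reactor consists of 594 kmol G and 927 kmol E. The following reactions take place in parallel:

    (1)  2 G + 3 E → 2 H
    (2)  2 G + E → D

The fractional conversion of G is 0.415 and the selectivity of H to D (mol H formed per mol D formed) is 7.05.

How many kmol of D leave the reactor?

Conversion of G: G consumed = 0.415 × 594 = 246.5 kmol = 2ξ₁ + 2ξ₂.
Selectivity: 2ξ₁ / (1ξ₂) = 7.05 → ξ₁ = 3.525 ξ₂.
Substitute: (2·3.525 + 2) ξ₂ = 246.5 → ξ₂ = 27.24 kmol, ξ₁ = 96.02 kmol.
Outlet amounts (n = n₀ + Σ ν·ξ):
  G: 594 − 2(96.02) − 2(27.24) = 347.5
  E: 927 − 3(96.02) − 1(27.24) = 611.7
  H: 0 + 2(96.02) = 192
  D: 0 + 1(27.24) = 27.24

27.2 kmol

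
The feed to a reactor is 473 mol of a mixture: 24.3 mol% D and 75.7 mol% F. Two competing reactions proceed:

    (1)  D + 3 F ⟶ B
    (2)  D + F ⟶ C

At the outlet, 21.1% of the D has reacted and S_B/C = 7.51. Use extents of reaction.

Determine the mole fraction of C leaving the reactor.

0.00702

Conversion of D: D consumed = 0.211 × 114.9 = 24.25 mol = 1ξ₁ + 1ξ₂.
Selectivity: 1ξ₁ / (1ξ₂) = 7.51 → ξ₁ = 7.51 ξ₂.
Substitute: (1·7.51 + 1) ξ₂ = 24.25 → ξ₂ = 2.85 mol, ξ₁ = 21.4 mol.
Outlet amounts (n = n₀ + Σ ν·ξ):
  D: 114.9 − 1(21.4) − 1(2.85) = 90.69
  F: 358.1 − 3(21.4) − 1(2.85) = 291
  B: 0 + 1(21.4) = 21.4
  C: 0 + 1(2.85) = 2.85
Total out = 405.9 mol; y_C = 2.85 / 405.9 = 0.00702.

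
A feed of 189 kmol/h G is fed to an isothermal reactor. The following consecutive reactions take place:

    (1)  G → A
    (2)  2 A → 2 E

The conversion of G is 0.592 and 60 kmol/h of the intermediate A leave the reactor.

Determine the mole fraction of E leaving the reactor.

0.275

Conversion of G: G consumed = 1ξ₁ = 0.592 × 189 → ξ₁ = 111.9 kmol/h.
A balance: n_A = 0 + 1ξ₁ − 2ξ₂ = 60 → ξ₂ = (1·111.9 − 60)/2 = 25.94 kmol/h.
Outlet amounts (n = n₀ + Σ ν·ξ):
  G: 189 − 1(111.9) = 77.11
  A: 0 + 1(111.9) − 2(25.94) = 60
  E: 0 + 2(25.94) = 51.89
Total out = 189 kmol/h; y_E = 51.89 / 189 = 0.2745.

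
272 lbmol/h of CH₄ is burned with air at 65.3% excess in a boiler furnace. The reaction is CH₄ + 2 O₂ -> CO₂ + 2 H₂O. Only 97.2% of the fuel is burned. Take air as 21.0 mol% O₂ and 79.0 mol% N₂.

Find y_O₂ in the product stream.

Stoichiometric O₂ = 2 × 272 = 544 lbmol/h; O₂ fed = 544 × 1.653 = 899.2 lbmol/h.
N₂ fed = 899.2 × 79/21 = 3383 lbmol/h.
Fuel reacted = 0.972 × 272 → ξ = 264.4 lbmol/h.
Outlet (n = n₀ + ν ξ):
  CH₄: 272 − 1(264.4) = 7.616
  O₂: 899.2 − 2(264.4) = 370.5
  N₂: 3383 (inert)
  CO₂: 0 + 1(264.4) = 264.4
  H₂O: 0 + 2(264.4) = 528.8
Total out = 4554 lbmol/h; y_O₂ = 370.5 / 4554 = 0.08135.

0.0813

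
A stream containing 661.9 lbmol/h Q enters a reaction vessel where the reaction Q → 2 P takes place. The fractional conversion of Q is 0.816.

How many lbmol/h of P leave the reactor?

1080 lbmol/h

Q reacted = 0.816 × 661.9 = 540.1 lbmol/h; ν_Q = −1, so ξ = 540.1/1 = 540.1 lbmol/h.
Outlet amounts (n = n₀ + ν ξ):
  Q: 661.9 − 1(540.1) = 121.8
  P: 0 + 2(540.1) = 1080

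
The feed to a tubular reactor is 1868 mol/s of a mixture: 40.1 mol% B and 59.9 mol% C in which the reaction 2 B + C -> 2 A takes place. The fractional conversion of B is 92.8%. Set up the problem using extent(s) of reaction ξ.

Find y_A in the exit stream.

B reacted = 0.928 × 749.1 = 695.1 mol/s; ν_B = −2, so ξ = 695.1/2 = 347.6 mol/s.
Outlet amounts (n = n₀ + ν ξ):
  B: 749.1 − 2(347.6) = 53.93
  C: 1119 − 1(347.6) = 771.4
  A: 0 + 2(347.6) = 695.1
Total out = 1520 mol/s; y_A = 695.1 / 1520 = 0.4572.

0.457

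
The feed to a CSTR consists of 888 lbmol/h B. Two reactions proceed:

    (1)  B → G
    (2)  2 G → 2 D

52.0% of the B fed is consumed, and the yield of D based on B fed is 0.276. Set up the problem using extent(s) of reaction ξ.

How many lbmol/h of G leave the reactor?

Conversion of B: B consumed = 1ξ₁ = 0.52 × 888 → ξ₁ = 461.8 lbmol/h.
Yield of D: 2ξ₂ / 888 = 0.276 → ξ₂ = 122.5 lbmol/h.
Outlet amounts (n = n₀ + Σ ν·ξ):
  B: 888 − 1(461.8) = 426.2
  G: 0 + 1(461.8) − 2(122.5) = 216.7
  D: 0 + 2(122.5) = 245.1

217 lbmol/h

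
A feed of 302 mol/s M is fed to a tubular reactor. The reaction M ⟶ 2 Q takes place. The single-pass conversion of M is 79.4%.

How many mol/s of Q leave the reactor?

M reacted = 0.794 × 302 = 239.8 mol/s; ν_M = −1, so ξ = 239.8/1 = 239.8 mol/s.
Outlet amounts (n = n₀ + ν ξ):
  M: 302 − 1(239.8) = 62.21
  Q: 0 + 2(239.8) = 479.6

480 mol/s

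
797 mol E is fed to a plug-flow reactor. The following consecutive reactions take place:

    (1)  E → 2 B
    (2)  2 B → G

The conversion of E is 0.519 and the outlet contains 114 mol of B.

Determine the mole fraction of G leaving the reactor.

Conversion of E: E consumed = 1ξ₁ = 0.519 × 797 → ξ₁ = 413.6 mol.
B balance: n_B = 0 + 2ξ₁ − 2ξ₂ = 114 → ξ₂ = (2·413.6 − 114)/2 = 356.6 mol.
Outlet amounts (n = n₀ + Σ ν·ξ):
  E: 797 − 1(413.6) = 383.4
  B: 0 + 2(413.6) − 2(356.6) = 114
  G: 0 + 1(356.6) = 356.6
Total out = 854 mol; y_G = 356.6 / 854 = 0.4176.

0.418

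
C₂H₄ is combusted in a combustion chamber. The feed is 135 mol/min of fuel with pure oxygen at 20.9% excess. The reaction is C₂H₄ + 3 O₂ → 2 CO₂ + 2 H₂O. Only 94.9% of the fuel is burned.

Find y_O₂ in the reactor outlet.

0.169

Stoichiometric O₂ = 3 × 135 = 405 mol/min; O₂ fed = 405 × 1.209 = 489.6 mol/min.
Fuel reacted = 0.949 × 135 → ξ = 128.1 mol/min.
Outlet (n = n₀ + ν ξ):
  C₂H₄: 135 − 1(128.1) = 6.885
  O₂: 489.6 − 3(128.1) = 105.3
  CO₂: 0 + 2(128.1) = 256.2
  H₂O: 0 + 2(128.1) = 256.2
Total out = 624.6 mol/min; y_O₂ = 105.3 / 624.6 = 0.1686.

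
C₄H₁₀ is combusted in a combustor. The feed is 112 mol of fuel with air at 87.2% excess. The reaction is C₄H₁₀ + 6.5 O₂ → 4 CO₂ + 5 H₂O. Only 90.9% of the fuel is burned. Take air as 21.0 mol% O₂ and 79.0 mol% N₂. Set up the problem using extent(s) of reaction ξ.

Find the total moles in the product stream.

Stoichiometric O₂ = 6.5 × 112 = 728 mol; O₂ fed = 728 × 1.872 = 1363 mol.
N₂ fed = 1363 × 79/21 = 5127 mol.
Fuel reacted = 0.909 × 112 → ξ = 101.8 mol.
Outlet (n = n₀ + ν ξ):
  C₄H₁₀: 112 − 1(101.8) = 10.19
  O₂: 1363 − 6.5(101.8) = 701.1
  N₂: 5127 (inert)
  CO₂: 0 + 4(101.8) = 407.2
  H₂O: 0 + 5(101.8) = 509
Total out = 10.19 + 701.1 + 5127 + 407.2 + 509 = 6754 mol.

6750 mol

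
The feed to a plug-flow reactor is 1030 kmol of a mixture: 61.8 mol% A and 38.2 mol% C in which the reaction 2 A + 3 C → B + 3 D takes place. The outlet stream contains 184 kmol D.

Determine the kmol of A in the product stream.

For D: n = n₀ + 3ξ → 184 = 0 + 3ξ, giving ξ = 61.33 kmol.
Outlet amounts (n = n₀ + ν ξ):
  A: 636.5 − 2(61.33) = 513.9
  C: 393.5 − 3(61.33) = 209.5
  B: 0 + 1(61.33) = 61.33
  D: 0 + 3(61.33) = 184

514 kmol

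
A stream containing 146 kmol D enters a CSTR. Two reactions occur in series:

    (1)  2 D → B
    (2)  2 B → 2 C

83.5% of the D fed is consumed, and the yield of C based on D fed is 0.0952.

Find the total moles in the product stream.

85 kmol

Conversion of D: D consumed = 2ξ₁ = 0.835 × 146 → ξ₁ = 60.95 kmol.
Yield of C: 2ξ₂ / 146 = 0.0952 → ξ₂ = 6.95 kmol.
Outlet amounts (n = n₀ + Σ ν·ξ):
  D: 146 − 2(60.95) = 24.09
  B: 0 + 1(60.95) − 2(6.95) = 47.06
  C: 0 + 2(6.95) = 13.9
Total out = 24.09 + 47.06 + 13.9 = 85.05 kmol.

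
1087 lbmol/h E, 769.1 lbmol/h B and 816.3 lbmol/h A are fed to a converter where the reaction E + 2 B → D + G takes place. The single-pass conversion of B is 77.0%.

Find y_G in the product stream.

0.125

B reacted = 0.77 × 769.1 = 592.2 lbmol/h; ν_B = −2, so ξ = 592.2/2 = 296.1 lbmol/h.
Outlet amounts (n = n₀ + ν ξ):
  E: 1087 − 1(296.1) = 790.9
  B: 769.1 − 2(296.1) = 176.9
  D: 0 + 1(296.1) = 296.1
  G: 0 + 1(296.1) = 296.1
  A: 816.3 (inert)
Total out = 2376 lbmol/h; y_G = 296.1 / 2376 = 0.1246.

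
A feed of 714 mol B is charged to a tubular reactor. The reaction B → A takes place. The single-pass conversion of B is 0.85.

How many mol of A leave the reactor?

B reacted = 0.85 × 714 = 606.9 mol; ν_B = −1, so ξ = 606.9/1 = 606.9 mol.
Outlet amounts (n = n₀ + ν ξ):
  B: 714 − 1(606.9) = 107.1
  A: 0 + 1(606.9) = 606.9

607 mol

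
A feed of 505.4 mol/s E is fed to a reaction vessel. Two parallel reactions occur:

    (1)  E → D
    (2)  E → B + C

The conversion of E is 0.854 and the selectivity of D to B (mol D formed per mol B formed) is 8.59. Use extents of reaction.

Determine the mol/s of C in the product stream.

Conversion of E: E consumed = 0.854 × 505.4 = 431.6 mol/s = 1ξ₁ + 1ξ₂.
Selectivity: 1ξ₁ / (1ξ₂) = 8.59 → ξ₁ = 8.59 ξ₂.
Substitute: (1·8.59 + 1) ξ₂ = 431.6 → ξ₂ = 45.01 mol/s, ξ₁ = 386.6 mol/s.
Outlet amounts (n = n₀ + Σ ν·ξ):
  E: 505.4 − 1(386.6) − 1(45.01) = 73.79
  D: 0 + 1(386.6) = 386.6
  B: 0 + 1(45.01) = 45.01
  C: 0 + 1(45.01) = 45.01

45 mol/s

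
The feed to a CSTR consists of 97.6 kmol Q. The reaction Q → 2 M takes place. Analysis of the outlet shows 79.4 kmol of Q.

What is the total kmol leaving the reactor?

For Q: n = n₀ − 1ξ → 79.4 = 97.6 − 1ξ, giving ξ = 18.2 kmol.
Outlet amounts (n = n₀ + ν ξ):
  Q: 97.6 − 1(18.2) = 79.4
  M: 0 + 2(18.2) = 36.4
Total out = 79.4 + 36.4 = 115.8 kmol.

116 kmol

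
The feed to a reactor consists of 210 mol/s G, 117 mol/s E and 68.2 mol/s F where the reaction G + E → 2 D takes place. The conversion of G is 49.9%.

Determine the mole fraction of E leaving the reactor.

G reacted = 0.499 × 210 = 104.8 mol/s; ν_G = −1, so ξ = 104.8/1 = 104.8 mol/s.
Outlet amounts (n = n₀ + ν ξ):
  G: 210 − 1(104.8) = 105.2
  E: 117 − 1(104.8) = 12.21
  D: 0 + 2(104.8) = 209.6
  F: 68.2 (inert)
Total out = 395.2 mol/s; y_E = 12.21 / 395.2 = 0.0309.

0.0309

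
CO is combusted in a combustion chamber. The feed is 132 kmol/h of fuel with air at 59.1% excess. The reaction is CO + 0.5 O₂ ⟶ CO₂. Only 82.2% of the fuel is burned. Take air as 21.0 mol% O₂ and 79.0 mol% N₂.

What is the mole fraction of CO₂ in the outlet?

0.188

Stoichiometric O₂ = 0.5 × 132 = 66 kmol/h; O₂ fed = 66 × 1.591 = 105 kmol/h.
N₂ fed = 105 × 79/21 = 395 kmol/h.
Fuel reacted = 0.822 × 132 → ξ = 108.5 kmol/h.
Outlet (n = n₀ + ν ξ):
  CO: 132 − 1(108.5) = 23.5
  O₂: 105 − 0.5(108.5) = 50.75
  N₂: 395 (inert)
  CO₂: 0 + 1(108.5) = 108.5
Total out = 577.8 kmol/h; y_CO₂ = 108.5 / 577.8 = 0.1878.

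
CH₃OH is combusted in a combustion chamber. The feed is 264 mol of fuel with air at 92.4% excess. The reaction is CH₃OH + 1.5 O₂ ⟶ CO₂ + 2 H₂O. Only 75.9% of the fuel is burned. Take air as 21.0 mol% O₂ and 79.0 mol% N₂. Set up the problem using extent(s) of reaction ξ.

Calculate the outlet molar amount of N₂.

2870 mol

Stoichiometric O₂ = 1.5 × 264 = 396 mol; O₂ fed = 396 × 1.924 = 761.9 mol.
N₂ fed = 761.9 × 79/21 = 2866 mol.
Fuel reacted = 0.759 × 264 → ξ = 200.4 mol.
Outlet (n = n₀ + ν ξ):
  CH₃OH: 264 − 1(200.4) = 63.62
  O₂: 761.9 − 1.5(200.4) = 461.3
  N₂: 2866 (inert)
  CO₂: 0 + 1(200.4) = 200.4
  H₂O: 0 + 2(200.4) = 400.8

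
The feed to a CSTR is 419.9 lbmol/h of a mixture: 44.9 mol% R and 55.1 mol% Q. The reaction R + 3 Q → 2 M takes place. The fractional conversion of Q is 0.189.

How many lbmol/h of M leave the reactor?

Q reacted = 0.189 × 231.4 = 43.73 lbmol/h; ν_Q = −3, so ξ = 43.73/3 = 14.58 lbmol/h.
Outlet amounts (n = n₀ + ν ξ):
  R: 188.5 − 1(14.58) = 174
  Q: 231.4 − 3(14.58) = 187.6
  M: 0 + 2(14.58) = 29.15

29.2 lbmol/h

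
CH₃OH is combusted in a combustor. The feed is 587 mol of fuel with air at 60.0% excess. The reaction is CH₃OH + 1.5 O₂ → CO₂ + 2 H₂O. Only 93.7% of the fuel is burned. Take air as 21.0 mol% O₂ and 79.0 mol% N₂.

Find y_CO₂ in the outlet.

Stoichiometric O₂ = 1.5 × 587 = 880.5 mol; O₂ fed = 880.5 × 1.600 = 1409 mol.
N₂ fed = 1409 × 79/21 = 5300 mol.
Fuel reacted = 0.937 × 587 → ξ = 550 mol.
Outlet (n = n₀ + ν ξ):
  CH₃OH: 587 − 1(550) = 36.98
  O₂: 1409 − 1.5(550) = 583.8
  N₂: 5300 (inert)
  CO₂: 0 + 1(550) = 550
  H₂O: 0 + 2(550) = 1100
Total out = 7571 mol; y_CO₂ = 550 / 7571 = 0.07265.

0.0727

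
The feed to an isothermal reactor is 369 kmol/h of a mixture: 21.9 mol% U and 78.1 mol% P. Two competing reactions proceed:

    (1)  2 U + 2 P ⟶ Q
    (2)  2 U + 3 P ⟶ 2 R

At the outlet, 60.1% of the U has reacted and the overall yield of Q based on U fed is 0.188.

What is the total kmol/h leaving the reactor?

296 kmol/h

Yield of Q: 1ξ₁ / 80.81 = 0.188 → ξ₁ = 15.19 kmol/h.
Conversion of U: 2ξ₁ + 2ξ₂ = 0.601 × 80.81 = 48.57 → ξ₂ = 9.091 kmol/h.
Outlet amounts (n = n₀ + Σ ν·ξ):
  U: 80.81 − 2(15.19) − 2(9.091) = 32.24
  P: 288.2 − 2(15.19) − 3(9.091) = 230.5
  Q: 0 + 1(15.19) = 15.19
  R: 0 + 2(9.091) = 18.18
Total out = 32.24 + 230.5 + 15.19 + 18.18 = 296.1 kmol/h.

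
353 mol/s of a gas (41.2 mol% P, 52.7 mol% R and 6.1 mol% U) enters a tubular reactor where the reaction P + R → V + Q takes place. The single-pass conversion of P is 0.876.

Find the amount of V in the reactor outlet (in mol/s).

P reacted = 0.876 × 145.4 = 127.4 mol/s; ν_P = −1, so ξ = 127.4/1 = 127.4 mol/s.
Outlet amounts (n = n₀ + ν ξ):
  P: 145.4 − 1(127.4) = 18.03
  R: 186 − 1(127.4) = 58.63
  V: 0 + 1(127.4) = 127.4
  Q: 0 + 1(127.4) = 127.4
  U: 21.53 (inert)

127 mol/s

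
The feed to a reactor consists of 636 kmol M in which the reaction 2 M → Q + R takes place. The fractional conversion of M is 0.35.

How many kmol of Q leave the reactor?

M reacted = 0.35 × 636 = 222.6 kmol; ν_M = −2, so ξ = 222.6/2 = 111.3 kmol.
Outlet amounts (n = n₀ + ν ξ):
  M: 636 − 2(111.3) = 413.4
  Q: 0 + 1(111.3) = 111.3
  R: 0 + 1(111.3) = 111.3

111 kmol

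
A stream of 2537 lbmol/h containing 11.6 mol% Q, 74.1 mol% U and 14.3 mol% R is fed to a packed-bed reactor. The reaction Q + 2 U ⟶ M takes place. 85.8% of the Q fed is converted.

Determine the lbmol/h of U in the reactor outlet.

Q reacted = 0.858 × 294.3 = 252.5 lbmol/h; ν_Q = −1, so ξ = 252.5/1 = 252.5 lbmol/h.
Outlet amounts (n = n₀ + ν ξ):
  Q: 294.3 − 1(252.5) = 41.79
  U: 1880 − 2(252.5) = 1375
  M: 0 + 1(252.5) = 252.5
  R: 362.8 (inert)

1370 lbmol/h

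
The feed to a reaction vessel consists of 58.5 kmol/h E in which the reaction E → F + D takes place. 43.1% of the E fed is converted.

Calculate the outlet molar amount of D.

E reacted = 0.431 × 58.5 = 25.21 kmol/h; ν_E = −1, so ξ = 25.21/1 = 25.21 kmol/h.
Outlet amounts (n = n₀ + ν ξ):
  E: 58.5 − 1(25.21) = 33.29
  F: 0 + 1(25.21) = 25.21
  D: 0 + 1(25.21) = 25.21

25.2 kmol/h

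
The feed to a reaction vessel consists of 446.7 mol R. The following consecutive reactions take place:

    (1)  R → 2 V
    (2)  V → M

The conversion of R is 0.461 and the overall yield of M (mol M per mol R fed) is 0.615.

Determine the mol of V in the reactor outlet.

137 mol

Conversion of R: R consumed = 1ξ₁ = 0.461 × 446.7 → ξ₁ = 205.9 mol.
Yield of M: 1ξ₂ / 446.7 = 0.615 → ξ₂ = 274.7 mol.
Outlet amounts (n = n₀ + Σ ν·ξ):
  R: 446.7 − 1(205.9) = 240.8
  V: 0 + 2(205.9) − 1(274.7) = 137.1
  M: 0 + 1(274.7) = 274.7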